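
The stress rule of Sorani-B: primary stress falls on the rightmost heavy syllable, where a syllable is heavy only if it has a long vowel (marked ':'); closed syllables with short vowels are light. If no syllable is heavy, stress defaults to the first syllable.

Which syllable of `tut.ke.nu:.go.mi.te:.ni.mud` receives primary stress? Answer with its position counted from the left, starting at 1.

6

Weights: 1 tut L, 2 ke L, 3 nu: H, 4 go L, 5 mi L, 6 te: H, 7 ni L, 8 mud L.
Heavy syllables in the domain: 3, 6. The rightmost is syllable 6 (te:).
Primary stress: syllable 6 → tut.ke.nu:.go.mi.ˈte:.ni.mud.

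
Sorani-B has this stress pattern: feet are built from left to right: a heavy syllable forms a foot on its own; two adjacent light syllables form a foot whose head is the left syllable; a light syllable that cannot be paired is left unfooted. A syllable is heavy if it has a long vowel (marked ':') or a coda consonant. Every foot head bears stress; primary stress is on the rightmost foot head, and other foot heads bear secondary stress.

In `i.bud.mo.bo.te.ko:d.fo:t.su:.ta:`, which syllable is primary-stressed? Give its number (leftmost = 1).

Weights: 1 i L, 2 bud H, 3 mo L, 4 bo L, 5 te L, 6 ko:d H, 7 fo:t H, 8 su: H, 9 ta: H.
Parse left to right (heavy = foot alone; LL = one foot; stranded L unfooted): i (ˈbud) (ˈmo.bo) te (ˈko:d) (ˈfo:t) (ˈsu:) (ˈta:).
Foot heads: 2, 3, 6, 7, 8, 9.
Primary stress on the rightmost head = syllable 9.
Primary stress: syllable 9 → i.bud.mo.bo.te.ko:d.fo:t.su:.ˈta:.

9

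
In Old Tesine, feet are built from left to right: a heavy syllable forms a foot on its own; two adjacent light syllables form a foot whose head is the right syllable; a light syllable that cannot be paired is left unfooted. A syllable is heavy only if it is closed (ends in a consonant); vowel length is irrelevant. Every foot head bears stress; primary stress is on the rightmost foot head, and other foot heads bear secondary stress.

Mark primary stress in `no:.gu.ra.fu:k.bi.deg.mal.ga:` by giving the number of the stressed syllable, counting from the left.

Weights: 1 no: L, 2 gu L, 3 ra L, 4 fu:k H, 5 bi L, 6 deg H, 7 mal H, 8 ga: L.
Parse left to right (heavy = foot alone; LL = one foot; stranded L unfooted): (no:.ˈgu) ra (ˈfu:k) bi (ˈdeg) (ˈmal) ga:.
Foot heads: 2, 4, 6, 7.
Primary stress on the rightmost head = syllable 7.
Primary stress: syllable 7 → no:.gu.ra.fu:k.bi.deg.ˈmal.ga:.

7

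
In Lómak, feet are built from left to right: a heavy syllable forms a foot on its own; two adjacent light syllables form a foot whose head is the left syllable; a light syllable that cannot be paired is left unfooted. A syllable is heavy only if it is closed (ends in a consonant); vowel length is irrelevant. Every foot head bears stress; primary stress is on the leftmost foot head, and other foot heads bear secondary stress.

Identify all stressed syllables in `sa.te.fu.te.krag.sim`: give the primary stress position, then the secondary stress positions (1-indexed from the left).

Weights: 1 sa L, 2 te L, 3 fu L, 4 te L, 5 krag H, 6 sim H.
Parse left to right (heavy = foot alone; LL = one foot; stranded L unfooted): (ˈsa.te) (ˈfu.te) (ˈkrag) (ˈsim).
Foot heads: 1, 3, 5, 6.
Primary stress on the leftmost head = syllable 1.
Secondary stress on 3, 5, 6: ˈsa.te.ˌfu.te.ˌkrag.ˌsim.

primary 1, secondary 3, 5, 6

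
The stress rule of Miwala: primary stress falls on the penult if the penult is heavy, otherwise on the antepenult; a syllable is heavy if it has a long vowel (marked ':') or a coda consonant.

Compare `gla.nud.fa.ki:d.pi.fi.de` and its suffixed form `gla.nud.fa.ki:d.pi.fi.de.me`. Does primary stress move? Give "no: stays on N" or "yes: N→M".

Base `gla.nud.fa.ki:d.pi.fi.de` (7 syllables):
  Weights: 5 pi L, 6 fi L, 7 de L.
  The penult (syllable 6, fi) is light, so stress falls on the antepenult (syllable 5, pi).
  → primary stress on syllable 5.
Suffixed `gla.nud.fa.ki:d.pi.fi.de.me` (8 syllables):
  Weights: 6 fi L, 7 de L, 8 me L.
  The penult (syllable 7, de) is light, so stress falls on the antepenult (syllable 6, fi).
  → primary stress on syllable 6.

yes: 5→6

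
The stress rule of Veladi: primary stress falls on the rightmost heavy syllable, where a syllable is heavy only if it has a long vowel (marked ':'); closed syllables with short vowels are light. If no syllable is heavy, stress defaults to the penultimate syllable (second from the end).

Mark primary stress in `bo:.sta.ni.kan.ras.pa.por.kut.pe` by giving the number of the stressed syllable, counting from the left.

Weights: 1 bo: H, 2 sta L, 3 ni L, 4 kan L, 5 ras L, 6 pa L, 7 por L, 8 kut L, 9 pe L.
Heavy syllables in the domain: 1. The rightmost is syllable 1 (bo:).
Primary stress: syllable 1 → ˈbo:.sta.ni.kan.ras.pa.por.kut.pe.

1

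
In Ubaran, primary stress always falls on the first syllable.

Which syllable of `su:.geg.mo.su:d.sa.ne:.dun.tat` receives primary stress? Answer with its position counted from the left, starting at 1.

1

The word has 8 syllables; the first syllable is syllable 1 (su:).
Primary stress: syllable 1 → ˈsu:.geg.mo.su:d.sa.ne:.dun.tat.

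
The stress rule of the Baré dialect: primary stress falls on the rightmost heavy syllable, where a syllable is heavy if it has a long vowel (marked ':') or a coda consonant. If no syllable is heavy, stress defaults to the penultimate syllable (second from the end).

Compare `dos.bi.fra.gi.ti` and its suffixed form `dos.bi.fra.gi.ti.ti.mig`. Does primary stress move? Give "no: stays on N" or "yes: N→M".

yes: 1→7

Base `dos.bi.fra.gi.ti` (5 syllables):
  Weights: 1 dos H, 2 bi L, 3 fra L, 4 gi L, 5 ti L.
  Heavy syllables in the domain: 1. The rightmost is syllable 1 (dos).
  → primary stress on syllable 1.
Suffixed `dos.bi.fra.gi.ti.ti.mig` (7 syllables):
  Weights: 1 dos H, 2 bi L, 3 fra L, 4 gi L, 5 ti L, 6 ti L, 7 mig H.
  Heavy syllables in the domain: 1, 7. The rightmost is syllable 7 (mig).
  → primary stress on syllable 7.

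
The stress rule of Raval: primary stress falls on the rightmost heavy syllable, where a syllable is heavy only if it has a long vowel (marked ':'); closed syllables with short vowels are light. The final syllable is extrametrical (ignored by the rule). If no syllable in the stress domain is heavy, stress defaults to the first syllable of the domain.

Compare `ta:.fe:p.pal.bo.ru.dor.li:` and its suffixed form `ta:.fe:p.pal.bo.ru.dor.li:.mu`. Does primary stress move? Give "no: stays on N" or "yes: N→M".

yes: 2→7

Base `ta:.fe:p.pal.bo.ru.dor.li:` (7 syllables):
  The final syllable (7, li:) is extrametrical; the stress domain is syllables 1–6.
  Weights: 1 ta: H, 2 fe:p H, 3 pal L, 4 bo L, 5 ru L, 6 dor L.
  Heavy syllables in the domain: 1, 2. The rightmost is syllable 2 (fe:p).
  → primary stress on syllable 2.
Suffixed `ta:.fe:p.pal.bo.ru.dor.li:.mu` (8 syllables):
  The final syllable (8, mu) is extrametrical; the stress domain is syllables 1–7.
  Weights: 1 ta: H, 2 fe:p H, 3 pal L, 4 bo L, 5 ru L, 6 dor L, 7 li: H.
  Heavy syllables in the domain: 1, 2, 7. The rightmost is syllable 7 (li:).
  → primary stress on syllable 7.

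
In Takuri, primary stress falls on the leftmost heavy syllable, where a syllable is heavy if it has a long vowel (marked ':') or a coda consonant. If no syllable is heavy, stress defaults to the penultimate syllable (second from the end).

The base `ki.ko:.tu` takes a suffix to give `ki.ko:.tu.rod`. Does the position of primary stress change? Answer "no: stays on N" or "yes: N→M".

no: stays on 2

Base `ki.ko:.tu` (3 syllables):
  Weights: 1 ki L, 2 ko: H, 3 tu L.
  Heavy syllables in the domain: 2. The leftmost is syllable 2 (ko:).
  → primary stress on syllable 2.
Suffixed `ki.ko:.tu.rod` (4 syllables):
  Weights: 1 ki L, 2 ko: H, 3 tu L, 4 rod H.
  Heavy syllables in the domain: 2, 4. The leftmost is syllable 2 (ko:).
  → primary stress on syllable 2.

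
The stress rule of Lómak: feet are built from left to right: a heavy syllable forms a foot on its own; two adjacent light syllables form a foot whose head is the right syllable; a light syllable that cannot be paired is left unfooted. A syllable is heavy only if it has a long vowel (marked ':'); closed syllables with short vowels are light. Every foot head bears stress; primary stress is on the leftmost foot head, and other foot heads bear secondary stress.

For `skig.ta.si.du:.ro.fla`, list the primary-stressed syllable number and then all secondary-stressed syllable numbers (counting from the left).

Weights: 1 skig L, 2 ta L, 3 si L, 4 du: H, 5 ro L, 6 fla L.
Parse left to right (heavy = foot alone; LL = one foot; stranded L unfooted): (skig.ˈta) si (ˈdu:) (ro.ˈfla).
Foot heads: 2, 4, 6.
Primary stress on the leftmost head = syllable 2.
Secondary stress on 4, 6: skig.ˈta.si.ˌdu:.ro.ˌfla.

primary 2, secondary 4, 6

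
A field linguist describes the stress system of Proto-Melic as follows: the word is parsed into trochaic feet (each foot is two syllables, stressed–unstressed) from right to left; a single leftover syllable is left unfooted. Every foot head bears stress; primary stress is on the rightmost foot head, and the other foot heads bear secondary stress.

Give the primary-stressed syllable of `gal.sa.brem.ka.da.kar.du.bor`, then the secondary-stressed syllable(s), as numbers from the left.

Parse right to left into trochaic (ˈσσ) feet: (ˈgal.sa) (ˈbrem.ka) (ˈda.kar) (ˈdu.bor).
Foot heads (stressed positions): 1, 3, 5, 7.
End Rule Rightmost: primary stress on the rightmost head = syllable 7.
Secondary stress on 1, 3, 5: ˌgal.sa.ˌbrem.ka.ˌda.kar.ˈdu.bor.

primary 7, secondary 1, 3, 5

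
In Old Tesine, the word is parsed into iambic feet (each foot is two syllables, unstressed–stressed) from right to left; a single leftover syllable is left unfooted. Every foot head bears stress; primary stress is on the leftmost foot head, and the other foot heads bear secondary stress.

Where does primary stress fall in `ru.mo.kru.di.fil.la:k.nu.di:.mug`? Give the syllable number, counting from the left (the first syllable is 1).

3

Parse right to left into iambic (σˈσ) feet: ru (mo.ˈkru) (di.ˈfil) (la:k.ˈnu) (di:.ˈmug). Syllable 1 is left unfooted.
Foot heads (stressed positions): 3, 5, 7, 9.
End Rule Leftmost: primary stress on the leftmost head = syllable 3.
Primary stress: syllable 3 → ru.mo.ˈkru.di.fil.la:k.nu.di:.mug.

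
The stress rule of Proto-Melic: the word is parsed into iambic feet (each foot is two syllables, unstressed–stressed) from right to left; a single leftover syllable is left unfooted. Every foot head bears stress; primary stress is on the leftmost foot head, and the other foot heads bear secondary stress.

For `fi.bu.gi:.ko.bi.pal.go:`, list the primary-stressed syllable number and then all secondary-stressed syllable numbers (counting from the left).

primary 3, secondary 5, 7

Parse right to left into iambic (σˈσ) feet: fi (bu.ˈgi:) (ko.ˈbi) (pal.ˈgo:). Syllable 1 is left unfooted.
Foot heads (stressed positions): 3, 5, 7.
End Rule Leftmost: primary stress on the leftmost head = syllable 3.
Secondary stress on 5, 7: fi.bu.ˈgi:.ko.ˌbi.pal.ˌgo:.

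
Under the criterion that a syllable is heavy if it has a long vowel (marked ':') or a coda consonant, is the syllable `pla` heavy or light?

`pla`: short vowel, open (no coda). Short vowel, open → light.

light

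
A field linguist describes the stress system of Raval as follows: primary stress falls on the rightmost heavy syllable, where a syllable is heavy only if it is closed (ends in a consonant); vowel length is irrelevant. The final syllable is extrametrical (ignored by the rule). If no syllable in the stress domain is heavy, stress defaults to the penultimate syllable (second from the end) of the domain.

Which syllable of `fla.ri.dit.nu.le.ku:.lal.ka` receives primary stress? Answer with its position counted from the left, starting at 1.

7

The final syllable (8, ka) is extrametrical; the stress domain is syllables 1–7.
Weights: 1 fla L, 2 ri L, 3 dit H, 4 nu L, 5 le L, 6 ku: L, 7 lal H.
Heavy syllables in the domain: 3, 7. The rightmost is syllable 7 (lal).
Primary stress: syllable 7 → fla.ri.dit.nu.le.ku:.ˈlal.ka.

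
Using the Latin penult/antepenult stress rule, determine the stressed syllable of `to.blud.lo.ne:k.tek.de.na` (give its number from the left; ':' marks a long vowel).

5

Classical Latin: stress the penult if heavy (long vowel or closed), else the antepenult.
Weights: 5 tek H, 6 de L, 7 na L.
The penult (syllable 6, de) is light, so stress falls on the antepenult (syllable 5, tek).
Stress on syllable 5: to.blud.lo.ne:k.ˈtek.de.na.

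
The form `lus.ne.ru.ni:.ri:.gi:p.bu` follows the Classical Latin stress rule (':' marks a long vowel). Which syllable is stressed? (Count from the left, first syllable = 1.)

6

Classical Latin: stress the penult if heavy (long vowel or closed), else the antepenult.
Weights: 5 ri: H, 6 gi:p H, 7 bu L.
The penult (syllable 6, gi:p) is heavy, so it takes stress.
Stress on syllable 6: lus.ne.ru.ni:.ri:.ˈgi:p.bu.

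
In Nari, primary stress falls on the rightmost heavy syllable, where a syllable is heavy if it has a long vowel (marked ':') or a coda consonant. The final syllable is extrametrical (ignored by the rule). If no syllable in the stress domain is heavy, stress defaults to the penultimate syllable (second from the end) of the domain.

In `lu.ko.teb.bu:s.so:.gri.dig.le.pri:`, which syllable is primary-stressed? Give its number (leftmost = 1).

7

The final syllable (9, pri:) is extrametrical; the stress domain is syllables 1–8.
Weights: 1 lu L, 2 ko L, 3 teb H, 4 bu:s H, 5 so: H, 6 gri L, 7 dig H, 8 le L.
Heavy syllables in the domain: 3, 4, 5, 7. The rightmost is syllable 7 (dig).
Primary stress: syllable 7 → lu.ko.teb.bu:s.so:.gri.ˈdig.le.pri:.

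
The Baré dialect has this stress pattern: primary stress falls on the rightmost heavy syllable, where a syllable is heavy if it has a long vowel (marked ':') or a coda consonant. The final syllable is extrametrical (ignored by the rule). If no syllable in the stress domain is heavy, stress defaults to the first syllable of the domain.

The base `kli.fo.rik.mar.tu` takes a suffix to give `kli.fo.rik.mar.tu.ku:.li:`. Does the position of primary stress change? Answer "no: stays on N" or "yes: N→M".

yes: 4→6

Base `kli.fo.rik.mar.tu` (5 syllables):
  The final syllable (5, tu) is extrametrical; the stress domain is syllables 1–4.
  Weights: 1 kli L, 2 fo L, 3 rik H, 4 mar H.
  Heavy syllables in the domain: 3, 4. The rightmost is syllable 4 (mar).
  → primary stress on syllable 4.
Suffixed `kli.fo.rik.mar.tu.ku:.li:` (7 syllables):
  The final syllable (7, li:) is extrametrical; the stress domain is syllables 1–6.
  Weights: 1 kli L, 2 fo L, 3 rik H, 4 mar H, 5 tu L, 6 ku: H.
  Heavy syllables in the domain: 3, 4, 6. The rightmost is syllable 6 (ku:).
  → primary stress on syllable 6.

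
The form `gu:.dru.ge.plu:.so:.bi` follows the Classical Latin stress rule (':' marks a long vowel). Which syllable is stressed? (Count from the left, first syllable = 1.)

Classical Latin: stress the penult if heavy (long vowel or closed), else the antepenult.
Weights: 4 plu: H, 5 so: H, 6 bi L.
The penult (syllable 5, so:) is heavy, so it takes stress.
Stress on syllable 5: gu:.dru.ge.plu:.ˈso:.bi.

5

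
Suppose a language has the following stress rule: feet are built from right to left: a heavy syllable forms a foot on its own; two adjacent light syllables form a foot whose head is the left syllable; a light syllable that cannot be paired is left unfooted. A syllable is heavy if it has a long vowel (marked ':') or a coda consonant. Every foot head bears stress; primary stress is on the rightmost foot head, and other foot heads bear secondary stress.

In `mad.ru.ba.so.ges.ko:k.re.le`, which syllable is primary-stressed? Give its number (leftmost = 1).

7

Weights: 1 mad H, 2 ru L, 3 ba L, 4 so L, 5 ges H, 6 ko:k H, 7 re L, 8 le L.
Parse right to left (heavy = foot alone; LL = one foot; stranded L unfooted): (ˈmad) ru (ˈba.so) (ˈges) (ˈko:k) (ˈre.le).
Foot heads: 1, 3, 5, 6, 7.
Primary stress on the rightmost head = syllable 7.
Primary stress: syllable 7 → mad.ru.ba.so.ges.ko:k.ˈre.le.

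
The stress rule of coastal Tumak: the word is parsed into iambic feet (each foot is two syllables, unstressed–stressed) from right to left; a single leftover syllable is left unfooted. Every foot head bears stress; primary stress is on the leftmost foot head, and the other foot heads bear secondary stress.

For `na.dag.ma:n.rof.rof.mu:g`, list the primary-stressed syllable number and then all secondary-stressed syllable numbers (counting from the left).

Parse right to left into iambic (σˈσ) feet: (na.ˈdag) (ma:n.ˈrof) (rof.ˈmu:g).
Foot heads (stressed positions): 2, 4, 6.
End Rule Leftmost: primary stress on the leftmost head = syllable 2.
Secondary stress on 4, 6: na.ˈdag.ma:n.ˌrof.rof.ˌmu:g.

primary 2, secondary 4, 6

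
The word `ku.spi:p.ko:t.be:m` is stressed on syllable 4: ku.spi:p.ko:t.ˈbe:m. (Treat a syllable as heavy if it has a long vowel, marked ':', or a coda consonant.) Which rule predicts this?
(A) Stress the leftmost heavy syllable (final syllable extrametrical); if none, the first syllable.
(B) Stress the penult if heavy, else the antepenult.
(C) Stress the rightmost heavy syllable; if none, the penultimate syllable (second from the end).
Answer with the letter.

Rule A → syllable 2 (observed: 4).
Rule B → syllable 3 (observed: 4).
Rule C → syllable 4 ✓.

C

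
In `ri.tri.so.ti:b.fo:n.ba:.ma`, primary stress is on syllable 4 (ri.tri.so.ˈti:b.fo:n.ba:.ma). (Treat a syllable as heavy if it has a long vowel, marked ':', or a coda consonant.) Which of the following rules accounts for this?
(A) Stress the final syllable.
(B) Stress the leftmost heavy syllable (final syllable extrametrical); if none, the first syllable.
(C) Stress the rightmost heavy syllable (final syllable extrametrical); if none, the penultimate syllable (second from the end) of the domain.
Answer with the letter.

Rule A → syllable 7 (observed: 4).
Rule B → syllable 4 ✓.
Rule C → syllable 6 (observed: 4).

B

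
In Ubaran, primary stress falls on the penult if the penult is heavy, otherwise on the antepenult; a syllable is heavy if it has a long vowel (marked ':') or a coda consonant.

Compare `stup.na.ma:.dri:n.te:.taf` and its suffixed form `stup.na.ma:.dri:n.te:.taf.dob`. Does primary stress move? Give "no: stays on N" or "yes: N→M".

yes: 5→6

Base `stup.na.ma:.dri:n.te:.taf` (6 syllables):
  Weights: 4 dri:n H, 5 te: H, 6 taf H.
  The penult (syllable 5, te:) is heavy, so it takes stress.
  → primary stress on syllable 5.
Suffixed `stup.na.ma:.dri:n.te:.taf.dob` (7 syllables):
  Weights: 5 te: H, 6 taf H, 7 dob H.
  The penult (syllable 6, taf) is heavy, so it takes stress.
  → primary stress on syllable 6.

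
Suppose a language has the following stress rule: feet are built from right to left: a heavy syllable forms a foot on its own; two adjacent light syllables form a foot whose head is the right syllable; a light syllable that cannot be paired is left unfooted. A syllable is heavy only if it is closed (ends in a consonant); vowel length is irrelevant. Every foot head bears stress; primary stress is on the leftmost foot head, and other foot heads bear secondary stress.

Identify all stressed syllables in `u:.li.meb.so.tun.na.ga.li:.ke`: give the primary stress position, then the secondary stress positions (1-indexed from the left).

primary 2, secondary 3, 5, 7, 9

Weights: 1 u: L, 2 li L, 3 meb H, 4 so L, 5 tun H, 6 na L, 7 ga L, 8 li: L, 9 ke L.
Parse right to left (heavy = foot alone; LL = one foot; stranded L unfooted): (u:.ˈli) (ˈmeb) so (ˈtun) (na.ˈga) (li:.ˈke).
Foot heads: 2, 3, 5, 7, 9.
Primary stress on the leftmost head = syllable 2.
Secondary stress on 3, 5, 7, 9: u:.ˈli.ˌmeb.so.ˌtun.na.ˌga.li:.ˌke.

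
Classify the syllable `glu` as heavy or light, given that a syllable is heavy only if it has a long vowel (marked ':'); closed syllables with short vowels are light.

`glu`: short vowel, open (no coda). Short vowel → light.

light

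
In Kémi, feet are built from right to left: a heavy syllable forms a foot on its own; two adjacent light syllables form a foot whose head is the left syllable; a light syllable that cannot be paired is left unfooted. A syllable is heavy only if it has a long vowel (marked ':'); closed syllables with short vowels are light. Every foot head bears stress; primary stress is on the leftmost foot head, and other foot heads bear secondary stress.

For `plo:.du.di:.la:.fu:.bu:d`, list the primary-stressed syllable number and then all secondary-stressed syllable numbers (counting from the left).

Weights: 1 plo: H, 2 du L, 3 di: H, 4 la: H, 5 fu: H, 6 bu:d H.
Parse right to left (heavy = foot alone; LL = one foot; stranded L unfooted): (ˈplo:) du (ˈdi:) (ˈla:) (ˈfu:) (ˈbu:d).
Foot heads: 1, 3, 4, 5, 6.
Primary stress on the leftmost head = syllable 1.
Secondary stress on 3, 4, 5, 6: ˈplo:.du.ˌdi:.ˌla:.ˌfu:.ˌbu:d.

primary 1, secondary 3, 4, 5, 6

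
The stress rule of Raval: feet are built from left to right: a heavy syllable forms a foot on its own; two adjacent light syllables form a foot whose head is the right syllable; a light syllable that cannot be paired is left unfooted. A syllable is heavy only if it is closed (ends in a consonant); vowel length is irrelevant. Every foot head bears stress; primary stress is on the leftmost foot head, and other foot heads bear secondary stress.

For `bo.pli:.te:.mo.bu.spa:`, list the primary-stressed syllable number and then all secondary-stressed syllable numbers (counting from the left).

primary 2, secondary 4, 6

Weights: 1 bo L, 2 pli: L, 3 te: L, 4 mo L, 5 bu L, 6 spa: L.
Parse left to right (heavy = foot alone; LL = one foot; stranded L unfooted): (bo.ˈpli:) (te:.ˈmo) (bu.ˈspa:).
Foot heads: 2, 4, 6.
Primary stress on the leftmost head = syllable 2.
Secondary stress on 4, 6: bo.ˈpli:.te:.ˌmo.bu.ˌspa:.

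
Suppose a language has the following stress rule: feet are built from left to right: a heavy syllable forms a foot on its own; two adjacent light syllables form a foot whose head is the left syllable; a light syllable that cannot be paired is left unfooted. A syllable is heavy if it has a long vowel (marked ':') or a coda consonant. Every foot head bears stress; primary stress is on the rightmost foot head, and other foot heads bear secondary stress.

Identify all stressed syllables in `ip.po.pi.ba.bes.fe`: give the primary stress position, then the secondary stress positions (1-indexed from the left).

primary 5, secondary 1, 2

Weights: 1 ip H, 2 po L, 3 pi L, 4 ba L, 5 bes H, 6 fe L.
Parse left to right (heavy = foot alone; LL = one foot; stranded L unfooted): (ˈip) (ˈpo.pi) ba (ˈbes) fe.
Foot heads: 1, 2, 5.
Primary stress on the rightmost head = syllable 5.
Secondary stress on 1, 2: ˌip.ˌpo.pi.ba.ˈbes.fe.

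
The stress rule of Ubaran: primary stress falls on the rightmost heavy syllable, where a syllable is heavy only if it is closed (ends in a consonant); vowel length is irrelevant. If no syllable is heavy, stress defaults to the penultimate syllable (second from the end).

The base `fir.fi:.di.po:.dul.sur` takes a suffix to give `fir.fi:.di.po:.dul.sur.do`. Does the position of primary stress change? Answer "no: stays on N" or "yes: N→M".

Base `fir.fi:.di.po:.dul.sur` (6 syllables):
  Weights: 1 fir H, 2 fi: L, 3 di L, 4 po: L, 5 dul H, 6 sur H.
  Heavy syllables in the domain: 1, 5, 6. The rightmost is syllable 6 (sur).
  → primary stress on syllable 6.
Suffixed `fir.fi:.di.po:.dul.sur.do` (7 syllables):
  Weights: 1 fir H, 2 fi: L, 3 di L, 4 po: L, 5 dul H, 6 sur H, 7 do L.
  Heavy syllables in the domain: 1, 5, 6. The rightmost is syllable 6 (sur).
  → primary stress on syllable 6.

no: stays on 6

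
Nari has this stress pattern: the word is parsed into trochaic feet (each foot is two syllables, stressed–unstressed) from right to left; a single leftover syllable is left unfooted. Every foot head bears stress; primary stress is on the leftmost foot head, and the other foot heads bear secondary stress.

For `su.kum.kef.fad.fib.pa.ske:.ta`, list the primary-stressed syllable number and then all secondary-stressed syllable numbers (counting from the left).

Parse right to left into trochaic (ˈσσ) feet: (ˈsu.kum) (ˈkef.fad) (ˈfib.pa) (ˈske:.ta).
Foot heads (stressed positions): 1, 3, 5, 7.
End Rule Leftmost: primary stress on the leftmost head = syllable 1.
Secondary stress on 3, 5, 7: ˈsu.kum.ˌkef.fad.ˌfib.pa.ˌske:.ta.

primary 1, secondary 3, 5, 7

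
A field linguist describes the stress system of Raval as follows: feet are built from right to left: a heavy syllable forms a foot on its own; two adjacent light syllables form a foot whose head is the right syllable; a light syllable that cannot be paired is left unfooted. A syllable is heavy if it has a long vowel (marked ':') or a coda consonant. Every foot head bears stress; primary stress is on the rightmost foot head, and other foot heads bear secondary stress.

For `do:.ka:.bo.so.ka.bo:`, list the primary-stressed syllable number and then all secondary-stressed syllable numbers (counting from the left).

primary 6, secondary 1, 2, 5

Weights: 1 do: H, 2 ka: H, 3 bo L, 4 so L, 5 ka L, 6 bo: H.
Parse right to left (heavy = foot alone; LL = one foot; stranded L unfooted): (ˈdo:) (ˈka:) bo (so.ˈka) (ˈbo:).
Foot heads: 1, 2, 5, 6.
Primary stress on the rightmost head = syllable 6.
Secondary stress on 1, 2, 5: ˌdo:.ˌka:.bo.so.ˌka.ˈbo:.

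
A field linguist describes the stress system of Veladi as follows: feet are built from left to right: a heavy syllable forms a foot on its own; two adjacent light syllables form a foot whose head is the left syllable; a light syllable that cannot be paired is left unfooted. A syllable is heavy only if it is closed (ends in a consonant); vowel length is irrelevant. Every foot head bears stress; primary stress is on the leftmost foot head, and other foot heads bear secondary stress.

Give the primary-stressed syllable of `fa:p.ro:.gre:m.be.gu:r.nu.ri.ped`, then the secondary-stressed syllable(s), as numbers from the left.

Weights: 1 fa:p H, 2 ro: L, 3 gre:m H, 4 be L, 5 gu:r H, 6 nu L, 7 ri L, 8 ped H.
Parse left to right (heavy = foot alone; LL = one foot; stranded L unfooted): (ˈfa:p) ro: (ˈgre:m) be (ˈgu:r) (ˈnu.ri) (ˈped).
Foot heads: 1, 3, 5, 6, 8.
Primary stress on the leftmost head = syllable 1.
Secondary stress on 3, 5, 6, 8: ˈfa:p.ro:.ˌgre:m.be.ˌgu:r.ˌnu.ri.ˌped.

primary 1, secondary 3, 5, 6, 8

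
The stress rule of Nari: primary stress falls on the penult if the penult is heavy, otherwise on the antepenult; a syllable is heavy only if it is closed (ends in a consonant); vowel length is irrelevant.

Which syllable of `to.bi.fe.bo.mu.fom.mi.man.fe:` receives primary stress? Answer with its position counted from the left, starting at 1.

8

Weights: 7 mi L, 8 man H, 9 fe: L.
The penult (syllable 8, man) is heavy, so it takes stress.
Primary stress: syllable 8 → to.bi.fe.bo.mu.fom.mi.ˈman.fe:.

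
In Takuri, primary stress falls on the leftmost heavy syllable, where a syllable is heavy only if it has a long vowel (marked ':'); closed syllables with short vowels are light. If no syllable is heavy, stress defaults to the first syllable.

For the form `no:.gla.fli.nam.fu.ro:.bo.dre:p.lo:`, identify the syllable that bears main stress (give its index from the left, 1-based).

1

Weights: 1 no: H, 2 gla L, 3 fli L, 4 nam L, 5 fu L, 6 ro: H, 7 bo L, 8 dre:p H, 9 lo: H.
Heavy syllables in the domain: 1, 6, 8, 9. The leftmost is syllable 1 (no:).
Primary stress: syllable 1 → ˈno:.gla.fli.nam.fu.ro:.bo.dre:p.lo:.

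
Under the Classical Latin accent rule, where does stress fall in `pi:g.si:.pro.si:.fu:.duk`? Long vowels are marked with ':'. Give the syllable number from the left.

Classical Latin: stress the penult if heavy (long vowel or closed), else the antepenult.
Weights: 4 si: H, 5 fu: H, 6 duk H.
The penult (syllable 5, fu:) is heavy, so it takes stress.
Stress on syllable 5: pi:g.si:.pro.si:.ˈfu:.duk.

5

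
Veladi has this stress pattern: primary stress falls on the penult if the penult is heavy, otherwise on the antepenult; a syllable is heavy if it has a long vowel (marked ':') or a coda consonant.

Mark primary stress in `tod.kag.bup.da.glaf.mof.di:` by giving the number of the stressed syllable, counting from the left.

Weights: 5 glaf H, 6 mof H, 7 di: H.
The penult (syllable 6, mof) is heavy, so it takes stress.
Primary stress: syllable 6 → tod.kag.bup.da.glaf.ˈmof.di:.

6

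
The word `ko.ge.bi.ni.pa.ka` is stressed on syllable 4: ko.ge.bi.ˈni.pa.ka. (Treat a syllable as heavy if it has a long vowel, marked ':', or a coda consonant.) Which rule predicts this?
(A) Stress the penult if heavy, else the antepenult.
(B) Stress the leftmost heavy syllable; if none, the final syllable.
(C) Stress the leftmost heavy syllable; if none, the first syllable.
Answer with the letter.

A

Rule A → syllable 4 ✓.
Rule B → syllable 6 (observed: 4).
Rule C → syllable 1 (observed: 4).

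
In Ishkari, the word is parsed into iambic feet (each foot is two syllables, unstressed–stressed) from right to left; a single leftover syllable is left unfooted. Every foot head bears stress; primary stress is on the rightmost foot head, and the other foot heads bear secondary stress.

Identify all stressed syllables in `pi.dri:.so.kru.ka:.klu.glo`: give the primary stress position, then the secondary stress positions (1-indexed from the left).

Parse right to left into iambic (σˈσ) feet: pi (dri:.ˈso) (kru.ˈka:) (klu.ˈglo). Syllable 1 is left unfooted.
Foot heads (stressed positions): 3, 5, 7.
End Rule Rightmost: primary stress on the rightmost head = syllable 7.
Secondary stress on 3, 5: pi.dri:.ˌso.kru.ˌka:.klu.ˈglo.

primary 7, secondary 3, 5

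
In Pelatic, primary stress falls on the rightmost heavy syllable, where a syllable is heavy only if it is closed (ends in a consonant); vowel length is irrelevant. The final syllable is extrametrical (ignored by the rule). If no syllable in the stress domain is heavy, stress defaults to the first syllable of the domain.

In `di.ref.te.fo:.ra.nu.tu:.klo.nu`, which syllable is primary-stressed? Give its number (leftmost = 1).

2

The final syllable (9, nu) is extrametrical; the stress domain is syllables 1–8.
Weights: 1 di L, 2 ref H, 3 te L, 4 fo: L, 5 ra L, 6 nu L, 7 tu: L, 8 klo L.
Heavy syllables in the domain: 2. The rightmost is syllable 2 (ref).
Primary stress: syllable 2 → di.ˈref.te.fo:.ra.nu.tu:.klo.nu.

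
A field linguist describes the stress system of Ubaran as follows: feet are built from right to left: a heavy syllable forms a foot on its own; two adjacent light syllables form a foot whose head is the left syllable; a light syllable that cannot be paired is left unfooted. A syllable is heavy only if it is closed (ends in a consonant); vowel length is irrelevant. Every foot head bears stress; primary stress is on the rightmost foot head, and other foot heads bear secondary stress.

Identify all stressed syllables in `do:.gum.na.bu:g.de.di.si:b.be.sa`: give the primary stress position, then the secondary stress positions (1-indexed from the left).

Weights: 1 do: L, 2 gum H, 3 na L, 4 bu:g H, 5 de L, 6 di L, 7 si:b H, 8 be L, 9 sa L.
Parse right to left (heavy = foot alone; LL = one foot; stranded L unfooted): do: (ˈgum) na (ˈbu:g) (ˈde.di) (ˈsi:b) (ˈbe.sa).
Foot heads: 2, 4, 5, 7, 8.
Primary stress on the rightmost head = syllable 8.
Secondary stress on 2, 4, 5, 7: do:.ˌgum.na.ˌbu:g.ˌde.di.ˌsi:b.ˈbe.sa.

primary 8, secondary 2, 4, 5, 7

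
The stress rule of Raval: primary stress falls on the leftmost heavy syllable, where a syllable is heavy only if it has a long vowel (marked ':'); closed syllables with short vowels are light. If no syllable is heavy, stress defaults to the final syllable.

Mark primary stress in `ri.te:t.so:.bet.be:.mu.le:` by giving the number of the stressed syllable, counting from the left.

Weights: 1 ri L, 2 te:t H, 3 so: H, 4 bet L, 5 be: H, 6 mu L, 7 le: H.
Heavy syllables in the domain: 2, 3, 5, 7. The leftmost is syllable 2 (te:t).
Primary stress: syllable 2 → ri.ˈte:t.so:.bet.be:.mu.le:.

2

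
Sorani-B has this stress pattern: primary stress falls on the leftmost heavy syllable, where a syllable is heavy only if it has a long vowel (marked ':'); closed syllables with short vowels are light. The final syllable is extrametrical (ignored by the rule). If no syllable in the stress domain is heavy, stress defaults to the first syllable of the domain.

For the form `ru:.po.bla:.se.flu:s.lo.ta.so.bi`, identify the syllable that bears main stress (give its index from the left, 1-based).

1

The final syllable (9, bi) is extrametrical; the stress domain is syllables 1–8.
Weights: 1 ru: H, 2 po L, 3 bla: H, 4 se L, 5 flu:s H, 6 lo L, 7 ta L, 8 so L.
Heavy syllables in the domain: 1, 3, 5. The leftmost is syllable 1 (ru:).
Primary stress: syllable 1 → ˈru:.po.bla:.se.flu:s.lo.ta.so.bi.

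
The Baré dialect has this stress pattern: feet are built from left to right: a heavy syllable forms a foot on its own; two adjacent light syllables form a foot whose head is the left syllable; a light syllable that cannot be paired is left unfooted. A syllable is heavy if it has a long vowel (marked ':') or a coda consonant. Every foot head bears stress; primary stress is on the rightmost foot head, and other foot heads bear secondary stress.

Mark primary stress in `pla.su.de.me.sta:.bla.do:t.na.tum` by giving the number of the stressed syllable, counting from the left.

9

Weights: 1 pla L, 2 su L, 3 de L, 4 me L, 5 sta: H, 6 bla L, 7 do:t H, 8 na L, 9 tum H.
Parse left to right (heavy = foot alone; LL = one foot; stranded L unfooted): (ˈpla.su) (ˈde.me) (ˈsta:) bla (ˈdo:t) na (ˈtum).
Foot heads: 1, 3, 5, 7, 9.
Primary stress on the rightmost head = syllable 9.
Primary stress: syllable 9 → pla.su.de.me.sta:.bla.do:t.na.ˈtum.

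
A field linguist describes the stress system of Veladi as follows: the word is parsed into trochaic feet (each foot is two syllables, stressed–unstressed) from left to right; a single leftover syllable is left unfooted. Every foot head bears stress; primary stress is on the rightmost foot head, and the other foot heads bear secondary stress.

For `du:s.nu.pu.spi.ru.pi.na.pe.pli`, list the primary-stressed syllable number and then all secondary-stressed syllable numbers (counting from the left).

Parse left to right into trochaic (ˈσσ) feet: (ˈdu:s.nu) (ˈpu.spi) (ˈru.pi) (ˈna.pe) pli. Syllable 9 is left unfooted.
Foot heads (stressed positions): 1, 3, 5, 7.
End Rule Rightmost: primary stress on the rightmost head = syllable 7.
Secondary stress on 1, 3, 5: ˌdu:s.nu.ˌpu.spi.ˌru.pi.ˈna.pe.pli.

primary 7, secondary 1, 3, 5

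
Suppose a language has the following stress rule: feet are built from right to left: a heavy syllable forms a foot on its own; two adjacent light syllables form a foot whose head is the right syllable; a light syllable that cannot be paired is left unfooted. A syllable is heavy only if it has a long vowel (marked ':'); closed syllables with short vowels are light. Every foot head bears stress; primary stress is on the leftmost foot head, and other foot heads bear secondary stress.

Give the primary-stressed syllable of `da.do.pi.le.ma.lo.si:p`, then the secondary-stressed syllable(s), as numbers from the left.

Weights: 1 da L, 2 do L, 3 pi L, 4 le L, 5 ma L, 6 lo L, 7 si:p H.
Parse right to left (heavy = foot alone; LL = one foot; stranded L unfooted): (da.ˈdo) (pi.ˈle) (ma.ˈlo) (ˈsi:p).
Foot heads: 2, 4, 6, 7.
Primary stress on the leftmost head = syllable 2.
Secondary stress on 4, 6, 7: da.ˈdo.pi.ˌle.ma.ˌlo.ˌsi:p.

primary 2, secondary 4, 6, 7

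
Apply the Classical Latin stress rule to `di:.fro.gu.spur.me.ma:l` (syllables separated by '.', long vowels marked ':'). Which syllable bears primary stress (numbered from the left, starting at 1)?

4

Classical Latin: stress the penult if heavy (long vowel or closed), else the antepenult.
Weights: 4 spur H, 5 me L, 6 ma:l H.
The penult (syllable 5, me) is light, so stress falls on the antepenult (syllable 4, spur).
Stress on syllable 4: di:.fro.gu.ˈspur.me.ma:l.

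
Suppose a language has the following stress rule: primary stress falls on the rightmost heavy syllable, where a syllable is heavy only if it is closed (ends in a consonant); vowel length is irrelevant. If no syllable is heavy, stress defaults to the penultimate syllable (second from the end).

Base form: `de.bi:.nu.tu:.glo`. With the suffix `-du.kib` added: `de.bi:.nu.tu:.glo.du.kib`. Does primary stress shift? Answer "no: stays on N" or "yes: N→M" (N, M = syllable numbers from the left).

yes: 4→7

Base `de.bi:.nu.tu:.glo` (5 syllables):
  Weights: 1 de L, 2 bi: L, 3 nu L, 4 tu: L, 5 glo L.
  No heavy syllable in the domain; default to the penultimate syllable (second from the end) = syllable 4.
  → primary stress on syllable 4.
Suffixed `de.bi:.nu.tu:.glo.du.kib` (7 syllables):
  Weights: 1 de L, 2 bi: L, 3 nu L, 4 tu: L, 5 glo L, 6 du L, 7 kib H.
  Heavy syllables in the domain: 7. The rightmost is syllable 7 (kib).
  → primary stress on syllable 7.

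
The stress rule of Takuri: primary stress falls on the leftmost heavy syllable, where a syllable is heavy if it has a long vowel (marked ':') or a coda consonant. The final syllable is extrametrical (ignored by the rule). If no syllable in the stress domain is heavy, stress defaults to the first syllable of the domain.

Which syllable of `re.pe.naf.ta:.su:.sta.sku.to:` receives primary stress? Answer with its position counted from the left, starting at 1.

The final syllable (8, to:) is extrametrical; the stress domain is syllables 1–7.
Weights: 1 re L, 2 pe L, 3 naf H, 4 ta: H, 5 su: H, 6 sta L, 7 sku L.
Heavy syllables in the domain: 3, 4, 5. The leftmost is syllable 3 (naf).
Primary stress: syllable 3 → re.pe.ˈnaf.ta:.su:.sta.sku.to:.

3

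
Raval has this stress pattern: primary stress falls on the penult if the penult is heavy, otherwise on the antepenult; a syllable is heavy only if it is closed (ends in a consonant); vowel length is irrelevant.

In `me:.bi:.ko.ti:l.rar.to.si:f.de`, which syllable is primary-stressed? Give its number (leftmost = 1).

Weights: 6 to L, 7 si:f H, 8 de L.
The penult (syllable 7, si:f) is heavy, so it takes stress.
Primary stress: syllable 7 → me:.bi:.ko.ti:l.rar.to.ˈsi:f.de.

7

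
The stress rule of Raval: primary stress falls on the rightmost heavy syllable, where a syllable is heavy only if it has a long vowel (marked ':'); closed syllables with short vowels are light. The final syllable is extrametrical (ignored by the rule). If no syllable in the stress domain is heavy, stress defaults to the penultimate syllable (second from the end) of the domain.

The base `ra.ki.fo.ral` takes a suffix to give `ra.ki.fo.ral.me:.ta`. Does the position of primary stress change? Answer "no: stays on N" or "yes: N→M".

Base `ra.ki.fo.ral` (4 syllables):
  The final syllable (4, ral) is extrametrical; the stress domain is syllables 1–3.
  Weights: 1 ra L, 2 ki L, 3 fo L.
  No heavy syllable in the domain; default to the penultimate syllable (second from the end) of the domain = syllable 2.
  → primary stress on syllable 2.
Suffixed `ra.ki.fo.ral.me:.ta` (6 syllables):
  The final syllable (6, ta) is extrametrical; the stress domain is syllables 1–5.
  Weights: 1 ra L, 2 ki L, 3 fo L, 4 ral L, 5 me: H.
  Heavy syllables in the domain: 5. The rightmost is syllable 5 (me:).
  → primary stress on syllable 5.

yes: 2→5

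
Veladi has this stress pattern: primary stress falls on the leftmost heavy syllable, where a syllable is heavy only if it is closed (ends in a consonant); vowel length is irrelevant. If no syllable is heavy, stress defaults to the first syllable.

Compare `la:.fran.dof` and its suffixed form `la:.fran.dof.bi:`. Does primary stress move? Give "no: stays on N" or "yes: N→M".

Base `la:.fran.dof` (3 syllables):
  Weights: 1 la: L, 2 fran H, 3 dof H.
  Heavy syllables in the domain: 2, 3. The leftmost is syllable 2 (fran).
  → primary stress on syllable 2.
Suffixed `la:.fran.dof.bi:` (4 syllables):
  Weights: 1 la: L, 2 fran H, 3 dof H, 4 bi: L.
  Heavy syllables in the domain: 2, 3. The leftmost is syllable 2 (fran).
  → primary stress on syllable 2.

no: stays on 2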